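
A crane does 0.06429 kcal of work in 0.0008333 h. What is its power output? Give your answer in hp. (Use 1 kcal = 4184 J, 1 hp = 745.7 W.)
Convert to SI: W = 268.989 J, t = 2.99988 s
P = W/t = 268.989/2.99988 = 89.6667 W = 0.1202 hp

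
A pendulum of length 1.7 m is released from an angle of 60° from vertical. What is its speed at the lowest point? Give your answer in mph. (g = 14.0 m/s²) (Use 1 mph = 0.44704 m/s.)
h = L(1 − cosθ) = 1.7(1 − cos60°) = 0.85 m
v = √(2gh) = √(2·14.0·0.85) = 4.87852 m/s = 10.91 mph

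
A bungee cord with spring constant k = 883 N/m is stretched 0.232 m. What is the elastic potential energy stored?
PE = ½kx² = ½(883)(0.232)² = 23.76 J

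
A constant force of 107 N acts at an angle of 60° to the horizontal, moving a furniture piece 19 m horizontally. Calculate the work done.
W = F·d·cosθ = (107)(19)cos(60°) = 1017 J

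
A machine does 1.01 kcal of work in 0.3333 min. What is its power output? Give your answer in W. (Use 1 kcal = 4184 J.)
Convert to SI: W = 4225.84 J, t = 19.998 s
P = W/t = 4225.84/19.998 = 211.3 W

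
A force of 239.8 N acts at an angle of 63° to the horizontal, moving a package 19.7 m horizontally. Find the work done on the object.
W = F·d·cosθ = (239.8)(19.7)cos(63°) = 2145 J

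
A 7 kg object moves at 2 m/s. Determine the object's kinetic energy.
KE = ½mv² = ½(7)(2)² = 14.0 J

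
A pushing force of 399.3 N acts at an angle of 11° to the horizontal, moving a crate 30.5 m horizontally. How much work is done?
W = F·d·cosθ = (399.3)(30.5)cos(11°) = 11950 J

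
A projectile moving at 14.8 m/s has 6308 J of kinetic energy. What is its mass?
m = 2·KE/v² = 2·6308/(14.8)² = 57.6 kg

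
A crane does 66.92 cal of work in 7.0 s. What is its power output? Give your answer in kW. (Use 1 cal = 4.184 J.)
Convert to SI: W = 279.993 J, t = 7.0 s
P = W/t = 279.993/7.0 = 39.999 W = 0.04 kW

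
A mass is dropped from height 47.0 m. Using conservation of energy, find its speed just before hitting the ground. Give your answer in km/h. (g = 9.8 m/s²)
mgh = ½mv² ⇒ v = √(2gh) = √(2·9.8·47.0) = 30.3513 m/s = 109.3 km/h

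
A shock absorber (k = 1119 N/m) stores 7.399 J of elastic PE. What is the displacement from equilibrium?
x = √(2·PE/k) = √(2·7.399/1119) = 0.115 m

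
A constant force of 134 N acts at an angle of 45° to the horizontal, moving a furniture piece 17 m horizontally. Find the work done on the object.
W = F·d·cosθ = (134)(17)cos(45°) = 1611 J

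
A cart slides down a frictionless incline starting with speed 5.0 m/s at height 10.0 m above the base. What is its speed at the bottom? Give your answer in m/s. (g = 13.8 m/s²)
½mv₀² + mgh = ½mv² ⇒ v = √(v₀² + 2gh) = √(5.0² + 2·13.8·10.0) = 17.35 m/s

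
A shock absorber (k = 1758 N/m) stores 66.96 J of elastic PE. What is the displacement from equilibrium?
x = √(2·PE/k) = √(2·66.96/1758) = 0.276 m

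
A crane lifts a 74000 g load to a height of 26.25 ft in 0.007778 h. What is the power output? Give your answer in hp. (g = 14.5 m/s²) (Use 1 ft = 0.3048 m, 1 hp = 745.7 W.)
Convert to SI: m = 74.0 kg, h = 8.001 m, t = 28.0008 s
P = mgh/t = (74.0)(14.5)(8.001)/28.0008 = 306.601 W = 0.4112 hp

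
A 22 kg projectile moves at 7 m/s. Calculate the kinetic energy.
KE = ½mv² = ½(22)(7)² = 539.0 J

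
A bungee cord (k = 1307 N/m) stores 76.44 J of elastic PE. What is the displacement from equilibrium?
x = √(2·PE/k) = √(2·76.44/1307) = 0.342 m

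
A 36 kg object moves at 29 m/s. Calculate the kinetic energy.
KE = ½mv² = ½(36)(29)² = 15138.0 J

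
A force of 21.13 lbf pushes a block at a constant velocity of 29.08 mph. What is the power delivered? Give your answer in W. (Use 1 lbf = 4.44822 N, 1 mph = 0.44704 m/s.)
Convert to SI: F = 93.9909 N, v = 12.9999 m/s
P = Fv = (93.9909)(12.9999) = 1222 W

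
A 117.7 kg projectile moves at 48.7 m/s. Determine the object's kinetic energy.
KE = ½mv² = ½(117.7)(48.7)² = 139600 J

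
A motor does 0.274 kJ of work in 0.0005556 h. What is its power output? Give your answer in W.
Convert to SI: W = 274.0 J, t = 2.00016 s
P = W/t = 274.0/2.00016 = 137.0 W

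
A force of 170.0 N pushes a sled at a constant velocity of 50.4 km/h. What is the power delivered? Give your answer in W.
Convert to SI: F = 170.0 N, v = 14.0 m/s
P = Fv = (170.0)(14.0) = 2380 W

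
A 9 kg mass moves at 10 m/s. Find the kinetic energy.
KE = ½mv² = ½(9)(10)² = 450.0 J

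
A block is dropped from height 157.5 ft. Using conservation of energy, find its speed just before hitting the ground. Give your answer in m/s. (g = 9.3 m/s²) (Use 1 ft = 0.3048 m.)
Convert to SI: h = 48.006 m
mgh = ½mv² ⇒ v = √(2gh) = √(2·9.3·48.006) = 29.88 m/s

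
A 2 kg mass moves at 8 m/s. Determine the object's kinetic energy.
KE = ½mv² = ½(2)(8)² = 64.0 J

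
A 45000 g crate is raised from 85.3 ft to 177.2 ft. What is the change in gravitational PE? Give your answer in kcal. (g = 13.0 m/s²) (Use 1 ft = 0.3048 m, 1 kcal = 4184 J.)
Convert to SI: m = 45.0 kg, Δh = 28.0111 m
ΔPE = mgΔh = (45.0)(13.0)(28.0111) = 16386.5 J = 3.916 kcal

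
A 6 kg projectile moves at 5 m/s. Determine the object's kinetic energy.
KE = ½mv² = ½(6)(5)² = 75.0 J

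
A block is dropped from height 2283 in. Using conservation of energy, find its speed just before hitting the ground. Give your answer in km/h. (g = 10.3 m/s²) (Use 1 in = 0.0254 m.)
Convert to SI: h = 57.9882 m
mgh = ½mv² ⇒ v = √(2gh) = √(2·10.3·57.9882) = 34.5624 m/s = 124.4 km/h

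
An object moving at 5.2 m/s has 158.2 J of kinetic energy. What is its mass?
m = 2·KE/v² = 2·158.2/(5.2)² = 11.7 kg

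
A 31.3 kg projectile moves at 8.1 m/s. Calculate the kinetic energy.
KE = ½mv² = ½(31.3)(8.1)² = 1027 J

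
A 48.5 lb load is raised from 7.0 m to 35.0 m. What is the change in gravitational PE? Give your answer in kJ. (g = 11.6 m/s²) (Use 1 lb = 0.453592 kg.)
Convert to SI: m = 21.9992 kg, Δh = 28.0 m
ΔPE = mgΔh = (21.9992)(11.6)(28.0) = 7145.34 J = 7.145 kJ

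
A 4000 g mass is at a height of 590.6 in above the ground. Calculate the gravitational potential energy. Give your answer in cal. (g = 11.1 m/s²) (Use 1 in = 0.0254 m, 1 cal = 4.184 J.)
Convert to SI: m = 4.0 kg, h = 15.0012 m
PE = mgh = (4.0)(11.1)(15.0012) = 666.055 J = 159.2 cal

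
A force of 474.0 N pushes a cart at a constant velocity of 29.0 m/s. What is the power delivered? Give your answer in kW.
P = Fv = (474.0)(29.0) = 13746.0 W = 13.75 kW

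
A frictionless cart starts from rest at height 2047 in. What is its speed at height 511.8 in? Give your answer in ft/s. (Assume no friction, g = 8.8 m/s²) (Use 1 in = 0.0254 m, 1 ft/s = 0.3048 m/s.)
Convert to SI: h₁−h₂ = 38.9941 m
mgh₁ = mgh₂ + ½mv² ⇒ v = √(2g(h₁−h₂)) = √(2·8.8·38.9941) = 26.1972 m/s = 85.95 ft/s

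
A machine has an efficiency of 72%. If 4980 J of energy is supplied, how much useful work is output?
W_out = η·W_in = 0.72·4980 = 3585.6 J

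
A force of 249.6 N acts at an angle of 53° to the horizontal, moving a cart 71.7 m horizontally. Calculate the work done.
W = F·d·cosθ = (249.6)(71.7)cos(53°) = 10770 J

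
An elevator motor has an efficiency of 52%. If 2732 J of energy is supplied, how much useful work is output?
W_out = η·W_in = 0.52·2732 = 1420.64 J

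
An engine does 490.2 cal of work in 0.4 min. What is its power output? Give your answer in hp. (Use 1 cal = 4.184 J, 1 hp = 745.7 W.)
Convert to SI: W = 2051.0 J, t = 24.0 s
P = W/t = 2051.0/24.0 = 85.4582 W = 0.1146 hp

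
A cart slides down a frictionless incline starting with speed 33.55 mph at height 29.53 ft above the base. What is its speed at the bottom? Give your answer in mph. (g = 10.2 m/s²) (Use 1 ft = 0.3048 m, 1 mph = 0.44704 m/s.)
Convert to SI: v₀ = 14.9982 m/s, h = 9.00074 m
½mv₀² + mgh = ½mv² ⇒ v = √(v₀² + 2gh) = √(14.9982² + 2·10.2·9.00074) = 20.2129 m/s = 45.21 mph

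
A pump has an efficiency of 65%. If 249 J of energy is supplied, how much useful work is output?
W_out = η·W_in = 0.65·249 = 161.85 J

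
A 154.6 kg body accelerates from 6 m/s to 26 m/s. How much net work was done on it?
W = ΔKE = ½m(v₂² − v₁²) = ½(154.6)(26² − 6²) = 49472.0 J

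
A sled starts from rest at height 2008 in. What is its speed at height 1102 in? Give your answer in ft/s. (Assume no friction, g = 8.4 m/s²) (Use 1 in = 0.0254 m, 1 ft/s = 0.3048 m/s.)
Convert to SI: h₁−h₂ = 23.0124 m
mgh₁ = mgh₂ + ½mv² ⇒ v = √(2g(h₁−h₂)) = √(2·8.4·23.0124) = 19.6624 m/s = 64.51 ft/s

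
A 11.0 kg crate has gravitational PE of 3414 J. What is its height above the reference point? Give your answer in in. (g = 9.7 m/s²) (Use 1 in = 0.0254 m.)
h = PE/(mg) = 3414.0/(11.0·9.7) = 31.9963 m = 1260 in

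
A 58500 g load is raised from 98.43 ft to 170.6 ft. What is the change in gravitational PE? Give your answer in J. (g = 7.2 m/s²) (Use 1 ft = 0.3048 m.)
Convert to SI: m = 58.5 kg, Δh = 21.9974 m
ΔPE = mgΔh = (58.5)(7.2)(21.9974) = 9265 J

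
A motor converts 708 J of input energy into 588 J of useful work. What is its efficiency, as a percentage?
η = W_out/W_in = 588/708 = 83.05%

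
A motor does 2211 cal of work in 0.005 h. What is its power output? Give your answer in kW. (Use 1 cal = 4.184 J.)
Convert to SI: W = 9250.82 J, t = 18.0 s
P = W/t = 9250.82/18.0 = 513.935 W = 0.5139 kW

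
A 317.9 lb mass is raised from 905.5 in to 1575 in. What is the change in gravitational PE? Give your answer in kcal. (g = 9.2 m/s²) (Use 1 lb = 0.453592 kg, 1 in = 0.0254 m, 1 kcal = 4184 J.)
Convert to SI: m = 144.197 kg, Δh = 17.0053 m
ΔPE = mgΔh = (144.197)(9.2)(17.0053) = 22559.4 J = 5.392 kcal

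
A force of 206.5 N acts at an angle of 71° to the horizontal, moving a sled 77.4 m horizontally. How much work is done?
W = F·d·cosθ = (206.5)(77.4)cos(71°) = 5204 J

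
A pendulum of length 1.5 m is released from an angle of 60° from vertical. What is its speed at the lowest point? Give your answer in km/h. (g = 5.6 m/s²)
h = L(1 − cosθ) = 1.5(1 − cos60°) = 0.75 m
v = √(2gh) = √(2·5.6·0.75) = 2.89828 m/s = 10.43 km/h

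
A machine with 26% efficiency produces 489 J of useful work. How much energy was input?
W_in = W_out/η = 489/0.26 = 1881 J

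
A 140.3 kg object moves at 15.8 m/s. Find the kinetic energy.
KE = ½mv² = ½(140.3)(15.8)² = 17510 J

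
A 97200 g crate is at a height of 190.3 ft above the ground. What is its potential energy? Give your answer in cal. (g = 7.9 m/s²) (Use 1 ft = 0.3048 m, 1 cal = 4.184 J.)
Convert to SI: m = 97.2 kg, h = 58.0034 m
PE = mgh = (97.2)(7.9)(58.0034) = 44539.7 J = 10650 cal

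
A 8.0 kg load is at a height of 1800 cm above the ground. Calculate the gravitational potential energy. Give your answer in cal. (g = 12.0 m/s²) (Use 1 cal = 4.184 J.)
Convert to SI: m = 8.0 kg, h = 18.0 m
PE = mgh = (8.0)(12.0)(18.0) = 1728.0 J = 413.0 cal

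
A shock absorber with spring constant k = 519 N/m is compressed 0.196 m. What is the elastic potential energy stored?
PE = ½kx² = ½(519)(0.196)² = 9.969 J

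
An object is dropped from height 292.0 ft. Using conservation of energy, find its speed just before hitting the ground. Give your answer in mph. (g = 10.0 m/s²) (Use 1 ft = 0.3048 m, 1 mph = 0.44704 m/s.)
Convert to SI: h = 89.0016 m
mgh = ½mv² ⇒ v = √(2gh) = √(2·10.0·89.0016) = 42.1904 m/s = 94.38 mph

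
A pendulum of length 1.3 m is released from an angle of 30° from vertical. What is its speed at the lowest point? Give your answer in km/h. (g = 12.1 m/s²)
h = L(1 − cosθ) = 1.3(1 − cos30°) = 0.174167 m
v = √(2gh) = √(2·12.1·0.174167) = 2.05301 m/s = 7.391 km/h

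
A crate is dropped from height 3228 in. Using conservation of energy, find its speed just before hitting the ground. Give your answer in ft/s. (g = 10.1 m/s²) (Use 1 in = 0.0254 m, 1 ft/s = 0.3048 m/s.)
Convert to SI: h = 81.9912 m
mgh = ½mv² ⇒ v = √(2gh) = √(2·10.1·81.9912) = 40.6967 m/s = 133.5 ft/s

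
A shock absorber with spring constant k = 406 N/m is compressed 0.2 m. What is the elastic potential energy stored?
PE = ½kx² = ½(406)(0.2)² = 8.12 J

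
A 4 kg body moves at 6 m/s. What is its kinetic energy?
KE = ½mv² = ½(4)(6)² = 72.0 J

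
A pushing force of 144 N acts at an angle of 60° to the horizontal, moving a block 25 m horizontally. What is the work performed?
W = F·d·cosθ = (144)(25)cos(60°) = 1800 J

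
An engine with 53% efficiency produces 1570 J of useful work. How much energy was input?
W_in = W_out/η = 1570/0.53 = 2962 J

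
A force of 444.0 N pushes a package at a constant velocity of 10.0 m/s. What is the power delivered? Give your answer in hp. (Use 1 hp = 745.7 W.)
P = Fv = (444.0)(10.0) = 4440.0 W = 5.954 hp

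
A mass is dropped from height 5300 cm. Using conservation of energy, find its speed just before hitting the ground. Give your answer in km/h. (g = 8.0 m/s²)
Convert to SI: h = 53.0 m
mgh = ½mv² ⇒ v = √(2gh) = √(2·8.0·53.0) = 29.1204 m/s = 104.8 km/h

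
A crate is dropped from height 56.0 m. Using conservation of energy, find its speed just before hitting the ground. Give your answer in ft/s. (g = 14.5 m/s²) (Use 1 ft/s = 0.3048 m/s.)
mgh = ½mv² ⇒ v = √(2gh) = √(2·14.5·56.0) = 40.2989 m/s = 132.2 ft/s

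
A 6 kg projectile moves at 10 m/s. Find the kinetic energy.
KE = ½mv² = ½(6)(10)² = 300.0 J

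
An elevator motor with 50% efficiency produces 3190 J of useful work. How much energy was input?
W_in = W_out/η = 3190/0.5 = 6380 J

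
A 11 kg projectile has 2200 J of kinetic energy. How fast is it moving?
v = √(2·KE/m) = √(2·2200/11) = 20.0 m/s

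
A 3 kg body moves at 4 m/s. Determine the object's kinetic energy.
KE = ½mv² = ½(3)(4)² = 24.0 J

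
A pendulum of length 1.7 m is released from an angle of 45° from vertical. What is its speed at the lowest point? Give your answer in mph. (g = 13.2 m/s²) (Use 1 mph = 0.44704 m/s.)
h = L(1 − cosθ) = 1.7(1 − cos45°) = 0.497918 m
v = √(2gh) = √(2·13.2·0.497918) = 3.62561 m/s = 8.11 mph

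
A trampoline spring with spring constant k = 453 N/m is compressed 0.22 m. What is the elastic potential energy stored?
PE = ½kx² = ½(453)(0.22)² = 10.96 J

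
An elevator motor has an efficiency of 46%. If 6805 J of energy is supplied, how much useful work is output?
W_out = η·W_in = 0.46·6805 = 3130.3 J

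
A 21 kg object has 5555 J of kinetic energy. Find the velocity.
v = √(2·KE/m) = √(2·5555/21) = 23.0 m/s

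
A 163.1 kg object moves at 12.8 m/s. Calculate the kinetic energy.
KE = ½mv² = ½(163.1)(12.8)² = 13360 J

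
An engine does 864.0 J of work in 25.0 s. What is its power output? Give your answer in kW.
P = W/t = 864.0/25.0 = 34.56 W = 0.03456 kW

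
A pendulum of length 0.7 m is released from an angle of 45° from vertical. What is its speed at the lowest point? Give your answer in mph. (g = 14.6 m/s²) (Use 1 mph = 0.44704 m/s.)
h = L(1 − cosθ) = 0.7(1 − cos45°) = 0.205025 m
v = √(2gh) = √(2·14.6·0.205025) = 2.44678 m/s = 5.473 mph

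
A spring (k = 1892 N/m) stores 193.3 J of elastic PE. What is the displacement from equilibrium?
x = √(2·PE/k) = √(2·193.3/1892) = 0.452 m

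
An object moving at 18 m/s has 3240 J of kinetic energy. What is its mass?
m = 2·KE/v² = 2·3240/(18)² = 20.0 kg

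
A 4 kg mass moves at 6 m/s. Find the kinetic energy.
KE = ½mv² = ½(4)(6)² = 72.0 J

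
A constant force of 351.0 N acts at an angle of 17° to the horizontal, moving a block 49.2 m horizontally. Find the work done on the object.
W = F·d·cosθ = (351.0)(49.2)cos(17°) = 16510 J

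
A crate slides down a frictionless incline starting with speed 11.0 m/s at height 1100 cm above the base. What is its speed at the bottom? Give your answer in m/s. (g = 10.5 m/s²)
Convert to SI: v₀ = 11.0 m/s, h = 11.0 m
½mv₀² + mgh = ½mv² ⇒ v = √(v₀² + 2gh) = √(11.0² + 2·10.5·11.0) = 18.76 m/s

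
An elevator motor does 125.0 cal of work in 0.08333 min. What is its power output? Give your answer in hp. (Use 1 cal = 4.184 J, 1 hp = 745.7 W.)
Convert to SI: W = 523.0 J, t = 4.9998 s
P = W/t = 523.0/4.9998 = 104.604 W = 0.1403 hp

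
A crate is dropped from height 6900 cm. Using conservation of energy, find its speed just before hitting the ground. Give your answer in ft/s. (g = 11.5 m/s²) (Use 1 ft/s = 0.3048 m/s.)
Convert to SI: h = 69.0 m
mgh = ½mv² ⇒ v = √(2gh) = √(2·11.5·69.0) = 39.8372 m/s = 130.7 ft/s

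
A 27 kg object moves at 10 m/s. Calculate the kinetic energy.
KE = ½mv² = ½(27)(10)² = 1350.0 J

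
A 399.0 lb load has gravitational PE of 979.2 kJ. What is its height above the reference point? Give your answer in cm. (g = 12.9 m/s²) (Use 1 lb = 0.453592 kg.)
Convert to SI: m = 180.983 kg, PE = 979200 J
h = PE/(mg) = 979200/(180.983·12.9) = 419.414 m = 41940 cm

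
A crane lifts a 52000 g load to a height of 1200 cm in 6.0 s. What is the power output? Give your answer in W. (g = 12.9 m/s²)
Convert to SI: m = 52.0 kg, h = 12.0 m, t = 6.0 s
P = mgh/t = (52.0)(12.9)(12.0)/6.0 = 1342 W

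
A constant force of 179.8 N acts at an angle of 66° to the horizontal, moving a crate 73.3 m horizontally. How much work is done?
W = F·d·cosθ = (179.8)(73.3)cos(66°) = 5361 J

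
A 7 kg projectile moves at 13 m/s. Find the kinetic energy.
KE = ½mv² = ½(7)(13)² = 591.5 J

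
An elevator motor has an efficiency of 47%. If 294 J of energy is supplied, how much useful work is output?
W_out = η·W_in = 0.47·294 = 138.18 J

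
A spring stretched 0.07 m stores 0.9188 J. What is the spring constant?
k = 2·PE/x² = 2·0.9188/(0.07)² = 375.0 N/m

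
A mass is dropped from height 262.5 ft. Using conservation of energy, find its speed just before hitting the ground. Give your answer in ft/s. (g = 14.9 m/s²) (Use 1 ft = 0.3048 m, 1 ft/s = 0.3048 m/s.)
Convert to SI: h = 80.01 m
mgh = ½mv² ⇒ v = √(2gh) = √(2·14.9·80.01) = 48.8293 m/s = 160.2 ft/s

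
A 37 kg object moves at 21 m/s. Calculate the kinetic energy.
KE = ½mv² = ½(37)(21)² = 8158.5 J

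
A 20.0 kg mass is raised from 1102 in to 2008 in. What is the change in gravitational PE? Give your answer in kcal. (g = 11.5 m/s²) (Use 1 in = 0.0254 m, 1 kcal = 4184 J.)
Convert to SI: m = 20.0 kg, Δh = 23.0124 m
ΔPE = mgΔh = (20.0)(11.5)(23.0124) = 5292.85 J = 1.265 kcal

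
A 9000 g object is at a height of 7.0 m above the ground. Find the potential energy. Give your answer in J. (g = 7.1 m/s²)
Convert to SI: m = 9.0 kg, h = 7.0 m
PE = mgh = (9.0)(7.1)(7.0) = 447.3 J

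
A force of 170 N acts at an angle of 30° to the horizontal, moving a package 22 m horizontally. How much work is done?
W = F·d·cosθ = (170)(22)cos(30°) = 3239 J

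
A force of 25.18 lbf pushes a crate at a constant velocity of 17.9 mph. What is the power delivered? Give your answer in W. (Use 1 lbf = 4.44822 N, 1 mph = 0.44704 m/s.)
Convert to SI: F = 112.006 N, v = 8.00202 m/s
P = Fv = (112.006)(8.00202) = 896.3 W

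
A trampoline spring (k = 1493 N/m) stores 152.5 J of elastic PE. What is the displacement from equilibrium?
x = √(2·PE/k) = √(2·152.5/1493) = 0.452 m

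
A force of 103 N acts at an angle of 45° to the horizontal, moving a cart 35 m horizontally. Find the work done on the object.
W = F·d·cosθ = (103)(35)cos(45°) = 2549 J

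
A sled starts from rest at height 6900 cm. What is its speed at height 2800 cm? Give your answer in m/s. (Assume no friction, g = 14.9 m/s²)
Convert to SI: h₁−h₂ = 41.0 m
mgh₁ = mgh₂ + ½mv² ⇒ v = √(2g(h₁−h₂)) = √(2·14.9·41.0) = 34.95 m/s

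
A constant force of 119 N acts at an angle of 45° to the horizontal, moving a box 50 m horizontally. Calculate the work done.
W = F·d·cosθ = (119)(50)cos(45°) = 4207 J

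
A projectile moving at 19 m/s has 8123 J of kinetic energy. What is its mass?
m = 2·KE/v² = 2·8123/(19)² = 45.0 kg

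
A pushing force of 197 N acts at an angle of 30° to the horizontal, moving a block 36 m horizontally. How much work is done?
W = F·d·cosθ = (197)(36)cos(30°) = 6142 J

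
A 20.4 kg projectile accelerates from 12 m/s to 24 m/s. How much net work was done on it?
W = ΔKE = ½m(v₂² − v₁²) = ½(20.4)(24² − 12²) = 4406.4 J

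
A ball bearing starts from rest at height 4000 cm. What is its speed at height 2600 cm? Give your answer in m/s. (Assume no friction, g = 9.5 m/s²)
Convert to SI: h₁−h₂ = 14.0 m
mgh₁ = mgh₂ + ½mv² ⇒ v = √(2g(h₁−h₂)) = √(2·9.5·14.0) = 16.31 m/s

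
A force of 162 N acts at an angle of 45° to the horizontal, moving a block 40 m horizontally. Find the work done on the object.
W = F·d·cosθ = (162)(40)cos(45°) = 4582 J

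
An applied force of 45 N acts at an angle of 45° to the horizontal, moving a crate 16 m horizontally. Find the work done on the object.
W = F·d·cosθ = (45)(16)cos(45°) = 509.1 J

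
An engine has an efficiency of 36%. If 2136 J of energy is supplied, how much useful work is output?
W_out = η·W_in = 0.36·2136 = 768.96 J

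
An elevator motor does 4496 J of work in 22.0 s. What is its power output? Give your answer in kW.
P = W/t = 4496.0/22.0 = 204.364 W = 0.2044 kW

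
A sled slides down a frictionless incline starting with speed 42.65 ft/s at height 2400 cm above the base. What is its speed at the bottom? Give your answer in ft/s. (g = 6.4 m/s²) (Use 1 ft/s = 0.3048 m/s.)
Convert to SI: v₀ = 12.9997 m/s, h = 24.0 m
½mv₀² + mgh = ½mv² ⇒ v = √(v₀² + 2gh) = √(12.9997² + 2·6.4·24.0) = 21.8218 m/s = 71.59 ft/s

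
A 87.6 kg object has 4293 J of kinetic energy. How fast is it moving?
v = √(2·KE/m) = √(2·4293/87.6) = 9.9 m/s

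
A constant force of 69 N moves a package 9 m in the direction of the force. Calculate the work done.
W = F·d = (69)(9) = 621.0 J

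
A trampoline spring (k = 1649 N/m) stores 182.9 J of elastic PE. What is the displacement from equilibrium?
x = √(2·PE/k) = √(2·182.9/1649) = 0.471 m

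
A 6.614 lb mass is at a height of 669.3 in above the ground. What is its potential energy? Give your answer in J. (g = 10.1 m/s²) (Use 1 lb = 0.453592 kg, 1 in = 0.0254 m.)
Convert to SI: m = 3.00006 kg, h = 17.0002 m
PE = mgh = (3.00006)(10.1)(17.0002) = 515.1 J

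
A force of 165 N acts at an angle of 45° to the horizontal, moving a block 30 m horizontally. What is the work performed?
W = F·d·cosθ = (165)(30)cos(45°) = 3500 J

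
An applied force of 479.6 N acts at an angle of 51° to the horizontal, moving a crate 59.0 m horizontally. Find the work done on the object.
W = F·d·cosθ = (479.6)(59.0)cos(51°) = 17810 J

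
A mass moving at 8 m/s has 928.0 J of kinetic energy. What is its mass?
m = 2·KE/v² = 2·928.0/(8)² = 29.0 kg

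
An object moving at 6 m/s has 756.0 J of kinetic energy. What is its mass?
m = 2·KE/v² = 2·756.0/(6)² = 42.0 kg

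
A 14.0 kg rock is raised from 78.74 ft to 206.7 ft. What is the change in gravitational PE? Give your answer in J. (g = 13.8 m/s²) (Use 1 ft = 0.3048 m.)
Convert to SI: m = 14.0 kg, Δh = 39.0022 m
ΔPE = mgΔh = (14.0)(13.8)(39.0022) = 7535 J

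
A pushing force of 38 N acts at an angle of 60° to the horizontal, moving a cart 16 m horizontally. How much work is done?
W = F·d·cosθ = (38)(16)cos(60°) = 304.0 J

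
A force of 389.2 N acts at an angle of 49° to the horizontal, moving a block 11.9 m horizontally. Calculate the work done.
W = F·d·cosθ = (389.2)(11.9)cos(49°) = 3039 J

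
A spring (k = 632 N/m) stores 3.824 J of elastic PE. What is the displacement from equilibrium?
x = √(2·PE/k) = √(2·3.824/632) = 0.11 m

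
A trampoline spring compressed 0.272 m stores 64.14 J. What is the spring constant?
k = 2·PE/x² = 2·64.14/(0.272)² = 1734 N/m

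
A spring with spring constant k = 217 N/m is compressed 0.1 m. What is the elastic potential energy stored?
PE = ½kx² = ½(217)(0.1)² = 1.085 J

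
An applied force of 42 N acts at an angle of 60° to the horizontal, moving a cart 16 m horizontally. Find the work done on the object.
W = F·d·cosθ = (42)(16)cos(60°) = 336.0 J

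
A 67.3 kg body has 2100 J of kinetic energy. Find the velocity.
v = √(2·KE/m) = √(2·2100/67.3) = 7.9 m/s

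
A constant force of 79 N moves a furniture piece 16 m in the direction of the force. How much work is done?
W = F·d = (79)(16) = 1264 J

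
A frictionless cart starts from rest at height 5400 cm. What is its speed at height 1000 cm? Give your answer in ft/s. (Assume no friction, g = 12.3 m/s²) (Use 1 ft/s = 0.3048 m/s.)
Convert to SI: h₁−h₂ = 44.0 m
mgh₁ = mgh₂ + ½mv² ⇒ v = √(2g(h₁−h₂)) = √(2·12.3·44.0) = 32.8998 m/s = 107.9 ft/s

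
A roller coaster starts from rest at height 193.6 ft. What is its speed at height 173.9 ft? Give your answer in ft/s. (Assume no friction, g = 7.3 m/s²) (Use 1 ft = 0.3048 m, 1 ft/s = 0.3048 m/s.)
Convert to SI: h₁−h₂ = 6.00456 m
mgh₁ = mgh₂ + ½mv² ⇒ v = √(2g(h₁−h₂)) = √(2·7.3·6.00456) = 9.36304 m/s = 30.72 ft/s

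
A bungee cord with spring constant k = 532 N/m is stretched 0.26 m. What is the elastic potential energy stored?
PE = ½kx² = ½(532)(0.26)² = 17.98 J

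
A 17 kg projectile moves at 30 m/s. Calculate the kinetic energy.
KE = ½mv² = ½(17)(30)² = 7650.0 J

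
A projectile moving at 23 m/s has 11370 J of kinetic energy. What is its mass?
m = 2·KE/v² = 2·11370/(23)² = 42.99 kg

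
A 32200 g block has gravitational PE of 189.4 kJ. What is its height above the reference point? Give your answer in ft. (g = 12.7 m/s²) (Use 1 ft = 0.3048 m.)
Convert to SI: m = 32.2 kg, PE = 189400 J
h = PE/(mg) = 189400/(32.2·12.7) = 463.149 m = 1520 ft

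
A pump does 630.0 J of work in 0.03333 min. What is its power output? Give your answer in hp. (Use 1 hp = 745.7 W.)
Convert to SI: W = 630.0 J, t = 1.9998 s
P = W/t = 630.0/1.9998 = 315.032 W = 0.4225 hp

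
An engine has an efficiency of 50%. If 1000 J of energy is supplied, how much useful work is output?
W_out = η·W_in = 0.5·1000 = 500.0 J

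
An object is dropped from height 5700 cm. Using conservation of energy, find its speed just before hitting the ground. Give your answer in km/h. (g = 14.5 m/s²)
Convert to SI: h = 57.0 m
mgh = ½mv² ⇒ v = √(2gh) = √(2·14.5·57.0) = 40.6571 m/s = 146.4 km/h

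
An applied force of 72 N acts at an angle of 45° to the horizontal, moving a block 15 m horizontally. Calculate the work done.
W = F·d·cosθ = (72)(15)cos(45°) = 763.7 J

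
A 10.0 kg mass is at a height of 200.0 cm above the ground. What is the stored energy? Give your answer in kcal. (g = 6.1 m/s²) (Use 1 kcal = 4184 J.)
Convert to SI: m = 10.0 kg, h = 2.0 m
PE = mgh = (10.0)(6.1)(2.0) = 122.0 J = 0.02916 kcal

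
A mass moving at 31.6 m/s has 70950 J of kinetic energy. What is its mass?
m = 2·KE/v² = 2·70950/(31.6)² = 142.1 kg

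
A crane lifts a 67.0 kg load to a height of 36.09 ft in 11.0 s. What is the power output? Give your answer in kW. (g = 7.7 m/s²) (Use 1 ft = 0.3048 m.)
Convert to SI: m = 67.0 kg, h = 11.0002 m, t = 11.0 s
P = mgh/t = (67.0)(7.7)(11.0002)/11.0 = 515.911 W = 0.5159 kW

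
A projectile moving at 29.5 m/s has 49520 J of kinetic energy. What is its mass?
m = 2·KE/v² = 2·49520/(29.5)² = 113.8 kg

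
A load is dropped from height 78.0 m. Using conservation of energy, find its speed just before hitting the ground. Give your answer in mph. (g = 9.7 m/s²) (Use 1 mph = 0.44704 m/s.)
mgh = ½mv² ⇒ v = √(2gh) = √(2·9.7·78.0) = 38.8999 m/s = 87.02 mph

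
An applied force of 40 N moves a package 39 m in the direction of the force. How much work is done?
W = F·d = (40)(39) = 1560 J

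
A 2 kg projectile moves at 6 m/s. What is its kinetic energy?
KE = ½mv² = ½(2)(6)² = 36.0 J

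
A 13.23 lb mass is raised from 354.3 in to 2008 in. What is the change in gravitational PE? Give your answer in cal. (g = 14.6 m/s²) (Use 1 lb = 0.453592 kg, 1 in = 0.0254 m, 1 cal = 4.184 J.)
Convert to SI: m = 6.00102 kg, Δh = 42.004 m
ΔPE = mgΔh = (6.00102)(14.6)(42.004) = 3680.18 J = 879.6 cal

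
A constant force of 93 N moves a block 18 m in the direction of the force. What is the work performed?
W = F·d = (93)(18) = 1674 J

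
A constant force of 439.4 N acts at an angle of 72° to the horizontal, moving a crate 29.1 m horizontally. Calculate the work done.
W = F·d·cosθ = (439.4)(29.1)cos(72°) = 3951 J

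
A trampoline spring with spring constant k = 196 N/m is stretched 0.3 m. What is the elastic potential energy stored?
PE = ½kx² = ½(196)(0.3)² = 8.82 J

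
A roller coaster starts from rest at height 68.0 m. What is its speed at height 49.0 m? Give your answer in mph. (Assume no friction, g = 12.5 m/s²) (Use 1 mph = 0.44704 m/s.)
mgh₁ = mgh₂ + ½mv² ⇒ v = √(2g(h₁−h₂)) = √(2·12.5·19.0) = 21.7945 m/s = 48.75 mph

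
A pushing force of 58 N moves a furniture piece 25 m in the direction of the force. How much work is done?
W = F·d = (58)(25) = 1450 J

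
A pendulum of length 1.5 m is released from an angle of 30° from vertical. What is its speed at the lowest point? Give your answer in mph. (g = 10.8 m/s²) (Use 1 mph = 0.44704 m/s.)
h = L(1 − cosθ) = 1.5(1 − cos30°) = 0.200962 m
v = √(2gh) = √(2·10.8·0.200962) = 2.08345 m/s = 4.661 mph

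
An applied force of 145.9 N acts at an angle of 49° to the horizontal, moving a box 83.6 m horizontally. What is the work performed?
W = F·d·cosθ = (145.9)(83.6)cos(49°) = 8002 J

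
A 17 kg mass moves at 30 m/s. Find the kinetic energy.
KE = ½mv² = ½(17)(30)² = 7650.0 J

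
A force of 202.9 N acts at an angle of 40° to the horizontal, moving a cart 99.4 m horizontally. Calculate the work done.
W = F·d·cosθ = (202.9)(99.4)cos(40°) = 15450 J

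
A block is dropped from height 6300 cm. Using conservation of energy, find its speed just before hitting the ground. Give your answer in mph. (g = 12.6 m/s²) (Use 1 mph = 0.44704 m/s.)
Convert to SI: h = 63.0 m
mgh = ½mv² ⇒ v = √(2gh) = √(2·12.6·63.0) = 39.8447 m/s = 89.13 mph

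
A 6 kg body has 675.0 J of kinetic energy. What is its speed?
v = √(2·KE/m) = √(2·675.0/6) = 15.0 m/s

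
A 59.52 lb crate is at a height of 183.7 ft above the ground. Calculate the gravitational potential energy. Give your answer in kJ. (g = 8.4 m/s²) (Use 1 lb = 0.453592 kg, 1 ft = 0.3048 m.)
Convert to SI: m = 26.9978 kg, h = 55.9918 m
PE = mgh = (26.9978)(8.4)(55.9918) = 12697.9 J = 12.7 kJ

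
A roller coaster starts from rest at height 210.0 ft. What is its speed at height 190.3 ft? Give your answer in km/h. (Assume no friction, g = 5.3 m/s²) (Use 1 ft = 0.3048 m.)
Convert to SI: h₁−h₂ = 6.00456 m
mgh₁ = mgh₂ + ½mv² ⇒ v = √(2g(h₁−h₂)) = √(2·5.3·6.00456) = 7.97799 m/s = 28.72 km/h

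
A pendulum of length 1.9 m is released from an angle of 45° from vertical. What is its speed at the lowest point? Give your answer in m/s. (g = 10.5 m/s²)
h = L(1 − cosθ) = 1.9(1 − cos45°) = 0.556497 m
v = √(2gh) = √(2·10.5·0.556497) = 3.419 m/s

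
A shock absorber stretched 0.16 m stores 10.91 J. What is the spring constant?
k = 2·PE/x² = 2·10.91/(0.16)² = 852.3 N/m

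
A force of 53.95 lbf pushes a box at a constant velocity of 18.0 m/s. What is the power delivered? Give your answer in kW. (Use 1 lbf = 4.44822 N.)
Convert to SI: F = 239.981 N, v = 18.0 m/s
P = Fv = (239.981)(18.0) = 4319.67 W = 4.32 kW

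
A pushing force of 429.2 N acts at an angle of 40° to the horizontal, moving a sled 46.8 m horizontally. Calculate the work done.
W = F·d·cosθ = (429.2)(46.8)cos(40°) = 15390 J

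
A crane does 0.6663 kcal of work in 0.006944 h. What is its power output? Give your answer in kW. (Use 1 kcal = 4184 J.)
Convert to SI: W = 2787.8 J, t = 24.9984 s
P = W/t = 2787.8/24.9984 = 111.519 W = 0.1115 kW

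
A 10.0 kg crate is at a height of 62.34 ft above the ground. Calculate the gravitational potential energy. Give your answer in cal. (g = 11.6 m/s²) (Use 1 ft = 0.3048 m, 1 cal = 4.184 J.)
Convert to SI: m = 10.0 kg, h = 19.0012 m
PE = mgh = (10.0)(11.6)(19.0012) = 2204.14 J = 526.8 cal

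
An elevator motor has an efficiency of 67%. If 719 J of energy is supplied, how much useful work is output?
W_out = η·W_in = 0.67·719 = 481.73 J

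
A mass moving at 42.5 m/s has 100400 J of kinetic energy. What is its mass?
m = 2·KE/v² = 2·100400/(42.5)² = 111.2 kg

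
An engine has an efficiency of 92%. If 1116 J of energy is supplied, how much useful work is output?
W_out = η·W_in = 0.92·1116 = 1026.72 J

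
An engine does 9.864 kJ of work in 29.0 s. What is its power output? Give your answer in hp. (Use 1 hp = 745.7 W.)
Convert to SI: W = 9864.0 J, t = 29.0 s
P = W/t = 9864.0/29.0 = 340.138 W = 0.4561 hp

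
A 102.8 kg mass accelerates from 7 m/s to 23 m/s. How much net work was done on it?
W = ΔKE = ½m(v₂² − v₁²) = ½(102.8)(23² − 7²) = 24672.0 J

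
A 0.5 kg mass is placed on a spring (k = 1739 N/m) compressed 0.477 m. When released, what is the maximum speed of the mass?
½kx² = ½mv² ⇒ v = x√(k/m) = (0.477)√(1739/0.5) = 28.13 m/s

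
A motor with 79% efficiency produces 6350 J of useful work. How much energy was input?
W_in = W_out/η = 6350/0.79 = 8038 J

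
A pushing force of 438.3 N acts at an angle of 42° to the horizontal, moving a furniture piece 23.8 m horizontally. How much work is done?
W = F·d·cosθ = (438.3)(23.8)cos(42°) = 7752 J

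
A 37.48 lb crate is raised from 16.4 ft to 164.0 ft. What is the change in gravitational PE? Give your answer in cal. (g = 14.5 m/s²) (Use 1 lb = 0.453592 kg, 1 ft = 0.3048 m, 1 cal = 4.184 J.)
Convert to SI: m = 17.0006 kg, Δh = 44.9885 m
ΔPE = mgΔh = (17.0006)(14.5)(44.9885) = 11090.1 J = 2651 cal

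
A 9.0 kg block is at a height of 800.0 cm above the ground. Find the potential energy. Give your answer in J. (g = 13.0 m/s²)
Convert to SI: m = 9.0 kg, h = 8.0 m
PE = mgh = (9.0)(13.0)(8.0) = 936.0 J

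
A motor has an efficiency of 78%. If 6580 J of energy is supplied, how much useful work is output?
W_out = η·W_in = 0.78·6580 = 5132.4 J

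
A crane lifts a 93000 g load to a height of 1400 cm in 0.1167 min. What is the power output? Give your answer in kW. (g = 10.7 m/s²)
Convert to SI: m = 93.0 kg, h = 14.0 m, t = 7.002 s
P = mgh/t = (93.0)(10.7)(14.0)/7.002 = 1989.63 W = 1.99 kW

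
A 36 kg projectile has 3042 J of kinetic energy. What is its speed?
v = √(2·KE/m) = √(2·3042/36) = 13.0 m/s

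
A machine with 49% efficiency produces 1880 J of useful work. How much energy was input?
W_in = W_out/η = 1880/0.49 = 3837 J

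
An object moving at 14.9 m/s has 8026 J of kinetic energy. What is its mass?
m = 2·KE/v² = 2·8026/(14.9)² = 72.3 kg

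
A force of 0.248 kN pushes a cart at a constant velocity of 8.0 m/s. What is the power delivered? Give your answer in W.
Convert to SI: F = 248.0 N, v = 8.0 m/s
P = Fv = (248.0)(8.0) = 1984 W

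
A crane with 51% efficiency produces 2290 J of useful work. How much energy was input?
W_in = W_out/η = 2290/0.51 = 4490 J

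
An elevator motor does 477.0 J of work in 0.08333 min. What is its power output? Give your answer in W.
Convert to SI: W = 477.0 J, t = 4.9998 s
P = W/t = 477.0/4.9998 = 95.4 W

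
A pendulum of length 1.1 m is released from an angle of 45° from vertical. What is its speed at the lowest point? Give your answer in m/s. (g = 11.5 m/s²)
h = L(1 − cosθ) = 1.1(1 − cos45°) = 0.322183 m
v = √(2gh) = √(2·11.5·0.322183) = 2.722 m/s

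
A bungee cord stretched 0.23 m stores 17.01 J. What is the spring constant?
k = 2·PE/x² = 2·17.01/(0.23)² = 643.1 N/m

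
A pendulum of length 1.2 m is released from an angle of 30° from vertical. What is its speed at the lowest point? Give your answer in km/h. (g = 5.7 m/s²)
h = L(1 − cosθ) = 1.2(1 − cos30°) = 0.16077 m
v = √(2gh) = √(2·5.7·0.16077) = 1.3538 m/s = 4.874 km/h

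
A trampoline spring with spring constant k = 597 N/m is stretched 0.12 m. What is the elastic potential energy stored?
PE = ½kx² = ½(597)(0.12)² = 4.298 J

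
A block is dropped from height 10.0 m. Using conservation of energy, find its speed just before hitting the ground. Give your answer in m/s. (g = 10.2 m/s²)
mgh = ½mv² ⇒ v = √(2gh) = √(2·10.2·10.0) = 14.28 m/s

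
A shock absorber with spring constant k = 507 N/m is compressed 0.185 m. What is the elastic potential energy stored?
PE = ½kx² = ½(507)(0.185)² = 8.676 J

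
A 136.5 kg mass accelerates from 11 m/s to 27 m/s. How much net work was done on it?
W = ΔKE = ½m(v₂² − v₁²) = ½(136.5)(27² − 11²) = 41496.0 J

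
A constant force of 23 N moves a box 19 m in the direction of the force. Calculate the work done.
W = F·d = (23)(19) = 437.0 J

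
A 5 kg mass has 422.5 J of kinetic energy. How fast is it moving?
v = √(2·KE/m) = √(2·422.5/5) = 13.0 m/s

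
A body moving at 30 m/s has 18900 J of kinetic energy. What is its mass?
m = 2·KE/v² = 2·18900/(30)² = 42.0 kg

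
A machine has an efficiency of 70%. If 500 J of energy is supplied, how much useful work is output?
W_out = η·W_in = 0.7·500 = 350.0 J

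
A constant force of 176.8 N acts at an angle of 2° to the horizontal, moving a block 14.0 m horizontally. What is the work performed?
W = F·d·cosθ = (176.8)(14.0)cos(2°) = 2474 J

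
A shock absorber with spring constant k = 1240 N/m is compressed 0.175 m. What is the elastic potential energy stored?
PE = ½kx² = ½(1240)(0.175)² = 18.99 J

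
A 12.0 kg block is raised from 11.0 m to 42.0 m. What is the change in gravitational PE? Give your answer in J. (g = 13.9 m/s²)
ΔPE = mgΔh = (12.0)(13.9)(31.0) = 5171 J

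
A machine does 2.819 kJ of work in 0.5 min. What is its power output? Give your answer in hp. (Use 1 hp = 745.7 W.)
Convert to SI: W = 2819.0 J, t = 30.0 s
P = W/t = 2819.0/30.0 = 93.9667 W = 0.126 hp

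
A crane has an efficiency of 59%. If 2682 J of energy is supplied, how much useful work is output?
W_out = η·W_in = 0.59·2682 = 1582.38 J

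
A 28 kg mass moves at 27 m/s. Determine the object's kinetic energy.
KE = ½mv² = ½(28)(27)² = 10206.0 J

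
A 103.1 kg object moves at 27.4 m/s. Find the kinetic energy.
KE = ½mv² = ½(103.1)(27.4)² = 38700 J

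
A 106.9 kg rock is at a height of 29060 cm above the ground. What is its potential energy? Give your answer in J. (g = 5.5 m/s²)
Convert to SI: m = 106.9 kg, h = 290.6 m
PE = mgh = (106.9)(5.5)(290.6) = 170900 J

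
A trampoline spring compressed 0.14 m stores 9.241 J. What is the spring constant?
k = 2·PE/x² = 2·9.241/(0.14)² = 943.0 N/m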